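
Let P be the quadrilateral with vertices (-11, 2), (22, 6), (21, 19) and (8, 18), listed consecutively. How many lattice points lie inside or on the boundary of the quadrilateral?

314

The shoelace formula gives twice the area as |[(-11)·6 − 22·2] + [22·19 − 21·6] + [21·18 − 8·19] + [8·2 − (-11)·18]| = 622, so the area is 311.
Along each edge there are gcd(|Δx|,|Δy|)+1 lattice points, so counting each shared vertex once the boundary has gcd(33,4) + gcd(1,13) + gcd(13,1) + gcd(19,16) = 1+1+1+1 = 4.
Pick's theorem gives I = A − B/2 + 1 = 311 − 4/2 + 1 = 310, so the closed region contains I + B = 310 + 4 = 314 lattice points.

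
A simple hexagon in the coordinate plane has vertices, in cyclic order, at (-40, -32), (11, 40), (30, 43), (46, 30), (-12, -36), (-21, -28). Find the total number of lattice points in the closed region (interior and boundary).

By the shoelace formula, twice the signed area is |[(-40)·40 − 11·(-32)] + [11·43 − 30·40] + [30·30 − 46·43] + [46·(-36) − (-12)·30] + [(-12)·(-28) − (-21)·(-36)] + [(-21)·(-32) − (-40)·(-28)]| = 5217, so the area is 2608.5.
Summing gcd(|Δx|,|Δy|) over the edges gives the boundary count: gcd(51,72) + gcd(19,3) + gcd(16,13) + gcd(58,66) + gcd(9,8) + gcd(19,4) = 3+1+1+2+1+1 = 9.
Pick's theorem gives I = A − B/2 + 1 = 2608.5 − 9/2 + 1 = 2605, so the closed region contains I + B = 2605 + 9 = 2614 lattice points.

2614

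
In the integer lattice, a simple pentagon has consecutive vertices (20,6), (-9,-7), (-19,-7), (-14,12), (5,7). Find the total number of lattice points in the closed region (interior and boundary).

383

By the shoelace formula, twice the signed area is |[20·(-7) − (-9)·6] + [(-9)·(-7) − (-19)·(-7)] + [(-19)·12 − (-14)·(-7)] + [(-14)·7 − 5·12] + [5·6 − 20·7]| = 750, so the area is 375.
Summing gcd(|Δx|,|Δy|) over the edges gives the boundary count: gcd(29,13) + gcd(10,0) + gcd(5,19) + gcd(19,5) + gcd(15,1) = 1+10+1+1+1 = 14.
Pick's theorem gives I = A − B/2 + 1 = 375 − 14/2 + 1 = 369, so the closed region contains I + B = 369 + 14 = 383 lattice points.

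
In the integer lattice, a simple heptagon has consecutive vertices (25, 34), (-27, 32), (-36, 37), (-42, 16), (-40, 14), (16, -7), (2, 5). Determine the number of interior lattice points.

By the shoelace formula, twice the signed area is |(25·32 − (-27)·34) + ((-27)·37 − (-36)·32) + ((-36)·16 − (-42)·37) + ((-42)·14 − (-40)·16) + ((-40)·(-7) − 16·14) + (16·5 − 2·(-7)) + (2·34 − 25·5)| = 2994, so the area is 1497.
Summing gcd(|Δx|,|Δy|) over the edges gives the boundary count: gcd(52,2) + gcd(9,5) + gcd(6,21) + gcd(2,2) + gcd(56,21) + gcd(14,12) + gcd(23,29) = 2+1+3+2+7+2+1 = 18.
By Pick's theorem A = I + B/2 − 1, so I = 1497 − 18/2 + 1 = 1489.

1489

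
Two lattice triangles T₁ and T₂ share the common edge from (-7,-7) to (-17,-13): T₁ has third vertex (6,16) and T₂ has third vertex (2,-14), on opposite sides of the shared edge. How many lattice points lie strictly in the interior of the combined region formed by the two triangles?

137

The union is the simple quadrilateral with vertices (-7,-7), (6,16), (-17,-13), (2,-14) in order.
Using the shoelace formula, 2A = |[(-7)·16 − 6·(-7)] + [6·(-13) − (-17)·16] + [(-17)·(-14) − 2·(-13)] + [2·(-7) − (-7)·(-14)]| = 276, so the area is 138.
The number of boundary lattice points is Σ gcd(|Δx|,|Δy|) = gcd(13,23) + gcd(23,29) + gcd(19,1) + gcd(9,7) = 1+1+1+1 = 4.
By Pick's theorem I = A − B/2 + 1 = 138 − 4/2 + 1 = 137.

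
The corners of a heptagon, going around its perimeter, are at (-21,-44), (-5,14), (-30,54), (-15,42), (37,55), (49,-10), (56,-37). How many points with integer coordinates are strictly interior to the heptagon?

5361

The shoelace formula gives twice the area as |((-21)·14 − (-5)·(-44)) + ((-5)·54 − (-30)·14) + ((-30)·42 − (-15)·54) + ((-15)·55 − 37·42) + (37·(-10) − 49·55) + (49·(-37) − 56·(-10)) + (56·(-44) − (-21)·(-37))| = 10752, so the area is 5376.
The number of boundary lattice points is Σ gcd(|Δx|,|Δy|) = gcd(16,58) + gcd(25,40) + gcd(15,12) + gcd(52,13) + gcd(12,65) + gcd(7,27) + gcd(77,7) = 2+5+3+13+1+1+7 = 32.
By Pick's theorem A = I + B/2 − 1, so I = 5376 − 32/2 + 1 = 5361.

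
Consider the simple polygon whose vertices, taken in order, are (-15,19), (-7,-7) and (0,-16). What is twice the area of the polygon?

By the shoelace formula, twice the signed area is |((-15)·(-7) − (-7)·19) + ((-7)·(-16) − 0·(-7)) + (0·19 − (-15)·(-16))| = 110, so the area is 55.

110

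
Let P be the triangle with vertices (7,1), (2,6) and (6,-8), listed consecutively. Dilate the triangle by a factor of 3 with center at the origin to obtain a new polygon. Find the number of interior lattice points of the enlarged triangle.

214

By the shoelace formula, twice the signed area is |[7·6 − 2·1] + [2·(-8) − 6·6] + [6·1 − 7·(-8)]| = 50, so the area is 25.
The number of boundary lattice points is Σ gcd(|Δx|,|Δy|) = gcd(5,5) + gcd(4,14) + gcd(1,9) = 5+2+1 = 8.
Scaling by 3 multiplies the area by 3² = 9 (so the new area is 225) and multiplies the boundary lattice-point count by 3, giving 24.
By Pick's theorem, the interior count of the dilated polygon is 225 − 24/2 + 1 = 214.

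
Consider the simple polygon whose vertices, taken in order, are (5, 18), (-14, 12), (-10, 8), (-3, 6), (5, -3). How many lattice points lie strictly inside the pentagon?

171

Using the shoelace formula, 2A = |[5·12 − (-14)·18] + [(-14)·8 − (-10)·12] + [(-10)·6 − (-3)·8] + [(-3)·(-3) − 5·6] + [5·18 − 5·(-3)]| = 368, so the area is 184.
The number of boundary lattice points is Σ gcd(|Δx|,|Δy|) = gcd(19,6) + gcd(4,4) + gcd(7,2) + gcd(8,9) + gcd(0,21) = 1+4+1+1+21 = 28.
Pick's theorem gives I = A − B/2 + 1 = 184 − 28/2 + 1 = 171.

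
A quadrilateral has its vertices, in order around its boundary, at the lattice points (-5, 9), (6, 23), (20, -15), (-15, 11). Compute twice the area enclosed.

The shoelace formula gives twice the area as |((-5)·23 − 6·9) + (6·(-15) − 20·23) + (20·11 − (-15)·(-15)) + ((-15)·9 − (-5)·11)| = 804, so the area is 402.

804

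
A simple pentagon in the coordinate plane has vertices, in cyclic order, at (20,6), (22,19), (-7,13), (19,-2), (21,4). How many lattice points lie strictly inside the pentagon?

297

By the shoelace formula, twice the signed area is |[20·19 − 22·6] + [22·13 − (-7)·19] + [(-7)·(-2) − 19·13] + [19·4 − 21·(-2)] + [21·6 − 20·4]| = 598, so the area is 299.
The number of boundary lattice points is Σ gcd(|Δx|,|Δy|) = gcd(2,13) + gcd(29,6) + gcd(26,15) + gcd(2,6) + gcd(1,2) = 1+1+1+2+1 = 6.
By Pick's theorem A = I + B/2 − 1, so I = 299 − 6/2 + 1 = 297.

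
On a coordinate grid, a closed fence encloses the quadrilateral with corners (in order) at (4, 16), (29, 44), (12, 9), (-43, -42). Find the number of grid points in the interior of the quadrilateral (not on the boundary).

Using the shoelace formula, 2A = |[4·44 − 29·16] + [29·9 − 12·44] + [12·(-42) − (-43)·9] + [(-43)·16 − 4·(-42)]| = 1192, so the area is 596.
Summing gcd(|Δx|,|Δy|) over the edges gives the boundary count: gcd(25,28) + gcd(17,35) + gcd(55,51) + gcd(47,58) = 1+1+1+1 = 4.
Pick's theorem gives I = A − B/2 + 1 = 596 − 4/2 + 1 = 595.

595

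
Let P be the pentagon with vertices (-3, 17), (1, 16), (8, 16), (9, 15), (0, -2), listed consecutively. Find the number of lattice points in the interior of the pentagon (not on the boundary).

The shoelace formula gives twice the area as |[(-3)·16 − 1·17] + [1·16 − 8·16] + [8·15 − 9·16] + [9·(-2) − 0·15] + [0·17 − (-3)·(-2)]| = 225, so the area is 225/2.
Along each edge there are gcd(|Δx|,|Δy|)+1 lattice points, so counting each shared vertex once the boundary has gcd(4,1) + gcd(7,0) + gcd(1,1) + gcd(9,17) + gcd(3,19) = 1+7+1+1+1 = 11.
By Pick's theorem A = I + B/2 − 1, so I = 225/2 − 11/2 + 1 = 108.

108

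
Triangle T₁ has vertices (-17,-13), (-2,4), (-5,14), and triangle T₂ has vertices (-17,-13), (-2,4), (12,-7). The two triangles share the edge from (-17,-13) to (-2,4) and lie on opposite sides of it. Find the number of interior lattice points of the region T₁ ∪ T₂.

The union is the simple quadrilateral with vertices (-17,-13), (-5,14), (-2,4), (12,-7) in order.
The shoelace formula gives twice the area as |[(-17)·14 − (-5)·(-13)] + [(-5)·4 − (-2)·14] + [(-2)·(-7) − 12·4] + [12·(-13) − (-17)·(-7)]| = 604, so the area is 302.
The number of boundary lattice points is Σ gcd(|Δx|,|Δy|) = gcd(12,27) + gcd(3,10) + gcd(14,11) + gcd(29,6) = 3+1+1+1 = 6.
By Pick's theorem I = A − B/2 + 1 = 302 − 6/2 + 1 = 300.

300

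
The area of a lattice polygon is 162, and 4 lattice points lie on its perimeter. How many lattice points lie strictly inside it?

161

Pick's theorem A = I + B/2 − 1 rearranges to I = A − B/2 + 1 = 162 − 4/2 + 1 = 161.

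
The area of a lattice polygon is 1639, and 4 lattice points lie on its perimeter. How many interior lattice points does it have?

Pick's theorem A = I + B/2 − 1 rearranges to I = A − B/2 + 1 = 1639 − 4/2 + 1 = 1638.

1638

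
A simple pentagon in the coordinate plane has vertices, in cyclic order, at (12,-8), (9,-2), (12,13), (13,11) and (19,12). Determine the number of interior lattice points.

95

The shoelace formula gives twice the area as |(12·(-2) − 9·(-8)) + (9·13 − 12·(-2)) + (12·11 − 13·13) + (13·12 − 19·11) + (19·(-8) − 12·12)| = 197, so the area is 98.5.
Summing gcd(|Δx|,|Δy|) over the edges gives the boundary count: gcd(3,6) + gcd(3,15) + gcd(1,2) + gcd(6,1) + gcd(7,20) = 3+3+1+1+1 = 9.
Pick's theorem gives I = A − B/2 + 1 = 98.5 − 9/2 + 1 = 95.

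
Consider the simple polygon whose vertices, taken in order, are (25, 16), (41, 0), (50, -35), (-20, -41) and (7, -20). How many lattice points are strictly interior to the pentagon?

1752

By the shoelace formula, twice the signed area is |[25·0 − 41·16] + [41·(-35) − 50·0] + [50·(-41) − (-20)·(-35)] + [(-20)·(-20) − 7·(-41)] + [7·16 − 25·(-20)]| = 3542, so the area is 1771.
Summing gcd(|Δx|,|Δy|) over the edges gives the boundary count: gcd(16,16) + gcd(9,35) + gcd(70,6) + gcd(27,21) + gcd(18,36) = 16+1+2+3+18 = 40.
Pick's theorem gives I = A − B/2 + 1 = 1771 − 40/2 + 1 = 1752.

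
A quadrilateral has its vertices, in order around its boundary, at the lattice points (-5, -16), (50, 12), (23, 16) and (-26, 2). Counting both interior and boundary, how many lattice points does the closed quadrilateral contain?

By the shoelace formula, twice the signed area is |[(-5)·12 − 50·(-16)] + [50·16 − 23·12] + [23·2 − (-26)·16] + [(-26)·(-16) − (-5)·2]| = 2152, so the area is 1076.
Summing gcd(|Δx|,|Δy|) over the edges gives the boundary count: gcd(55,28) + gcd(27,4) + gcd(49,14) + gcd(21,18) = 1+1+7+3 = 12.
Pick's theorem gives I = A − B/2 + 1 = 1076 − 12/2 + 1 = 1071, so the closed region contains I + B = 1071 + 12 = 1083 lattice points.

1083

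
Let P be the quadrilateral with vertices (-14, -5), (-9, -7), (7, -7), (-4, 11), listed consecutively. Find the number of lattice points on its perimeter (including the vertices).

20

The number of boundary lattice points is Σ gcd(|Δx|,|Δy|) = gcd(5,2) + gcd(16,0) + gcd(11,18) + gcd(10,16) = 1+16+1+2 = 20.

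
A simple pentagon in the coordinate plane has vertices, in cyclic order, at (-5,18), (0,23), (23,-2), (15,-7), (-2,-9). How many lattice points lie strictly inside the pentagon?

498

The shoelace formula gives twice the area as |[(-5)·23 − 0·18] + [0·(-2) − 23·23] + [23·(-7) − 15·(-2)] + [15·(-9) − (-2)·(-7)] + [(-2)·18 − (-5)·(-9)]| = 1005, so the area is 502.5.
The number of boundary lattice points is Σ gcd(|Δx|,|Δy|) = gcd(5,5) + gcd(23,25) + gcd(8,5) + gcd(17,2) + gcd(3,27) = 5+1+1+1+3 = 11.
Pick's theorem gives I = A − B/2 + 1 = 502.5 − 11/2 + 1 = 498.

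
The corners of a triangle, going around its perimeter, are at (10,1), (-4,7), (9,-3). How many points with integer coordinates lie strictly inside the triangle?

30

The shoelace formula gives twice the area as |[10·7 − (-4)·1] + [(-4)·(-3) − 9·7] + [9·1 − 10·(-3)]| = 62, so the area is 31.
The number of boundary lattice points is Σ gcd(|Δx|,|Δy|) = gcd(14,6) + gcd(13,10) + gcd(1,4) = 2+1+1 = 4.
Pick's theorem gives I = A − B/2 + 1 = 31 − 4/2 + 1 = 30.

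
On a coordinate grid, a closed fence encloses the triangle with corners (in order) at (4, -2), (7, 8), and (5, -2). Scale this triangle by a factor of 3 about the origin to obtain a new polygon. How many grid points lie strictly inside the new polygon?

Using the shoelace formula, 2A = |[4·8 − 7·(-2)] + [7·(-2) − 5·8] + [5·(-2) − 4·(-2)]| = 10, so the area is 5.
The number of boundary lattice points is Σ gcd(|Δx|,|Δy|) = gcd(3,10) + gcd(2,10) + gcd(1,0) = 1+2+1 = 4.
Scaling by 3 multiplies the area by 3² = 9 (so the new area is 45) and multiplies the boundary lattice-point count by 3, giving 12.
By Pick's theorem, the interior count of the dilated polygon is 45 − 12/2 + 1 = 40.

40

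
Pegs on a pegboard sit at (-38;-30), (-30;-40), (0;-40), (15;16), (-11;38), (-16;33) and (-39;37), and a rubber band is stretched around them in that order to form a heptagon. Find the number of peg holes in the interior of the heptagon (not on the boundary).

3321

Using the shoelace formula, 2A = |((-38)·(-40) − (-30)·(-30)) + ((-30)·(-40) − 0·(-40)) + (0·16 − 15·(-40)) + (15·38 − (-11)·16) + ((-11)·33 − (-16)·38) + ((-16)·37 − (-39)·33) + ((-39)·(-30) − (-38)·37)| = 6682, so the area is 3341.
Along each edge there are gcd(|Δx|,|Δy|)+1 lattice points, so counting each shared vertex once the boundary has gcd(8,10) + gcd(30,0) + gcd(15,56) + gcd(26,22) + gcd(5,5) + gcd(23,4) + gcd(1,67) = 2+30+1+2+5+1+1 = 42.
By Pick's theorem A = I + B/2 − 1, so I = 3341 − 42/2 + 1 = 3321.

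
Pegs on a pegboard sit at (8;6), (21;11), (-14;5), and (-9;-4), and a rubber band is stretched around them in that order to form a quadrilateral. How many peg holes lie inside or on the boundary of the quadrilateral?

153

The shoelace formula gives twice the area as |[8·11 − 21·6] + [21·5 − (-14)·11] + [(-14)·(-4) − (-9)·5] + [(-9)·6 − 8·(-4)]| = 300, so the area is 150.
The number of boundary lattice points is Σ gcd(|Δx|,|Δy|) = gcd(13,5) + gcd(35,6) + gcd(5,9) + gcd(17,10) = 1+1+1+1 = 4.
Pick's theorem gives I = A − B/2 + 1 = 150 − 4/2 + 1 = 149, so the closed region contains I + B = 149 + 4 = 153 lattice points.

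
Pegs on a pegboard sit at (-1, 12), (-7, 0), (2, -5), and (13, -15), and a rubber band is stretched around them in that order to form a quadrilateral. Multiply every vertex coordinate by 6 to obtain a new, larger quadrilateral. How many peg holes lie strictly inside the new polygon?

5284

The shoelace formula gives twice the area as |((-1)·0 − (-7)·12) + ((-7)·(-5) − 2·0) + (2·(-15) − 13·(-5)) + (13·12 − (-1)·(-15))| = 295, so the area is 295/2.
The number of boundary lattice points is Σ gcd(|Δx|,|Δy|) = gcd(6,12) + gcd(9,5) + gcd(11,10) + gcd(14,27) = 6+1+1+1 = 9.
Scaling by 6 multiplies the area by 6² = 36 (so the new area is 5310) and multiplies the boundary lattice-point count by 6, giving 54.
By Pick's theorem, the interior count of the dilated polygon is 5310 − 54/2 + 1 = 5284.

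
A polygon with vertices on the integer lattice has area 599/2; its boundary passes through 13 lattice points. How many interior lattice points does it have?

294

From Pick's theorem, I = A − B/2 + 1 = 599/2 − 13/2 + 1 = 294.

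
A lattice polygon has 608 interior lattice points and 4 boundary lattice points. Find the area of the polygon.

609

Pick's theorem states A = I + B/2 − 1, so A = 608 + 4/2 − 1 = 609.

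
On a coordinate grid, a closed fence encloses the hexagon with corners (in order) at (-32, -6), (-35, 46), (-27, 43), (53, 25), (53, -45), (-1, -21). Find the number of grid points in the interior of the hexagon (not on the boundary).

By the shoelace formula, twice the signed area is |[(-32)·46 − (-35)·(-6)] + [(-35)·43 − (-27)·46] + [(-27)·25 − 53·43] + [53·(-45) − 53·25] + [53·(-21) − (-1)·(-45)] + [(-1)·(-6) − (-32)·(-21)]| = 10433, so the area is 10433/2.
The number of boundary lattice points is Σ gcd(|Δx|,|Δy|) = gcd(3,52) + gcd(8,3) + gcd(80,18) + gcd(0,70) + gcd(54,24) + gcd(31,15) = 1+1+2+70+6+1 = 81.
Pick's theorem gives I = A − B/2 + 1 = 10433/2 − 81/2 + 1 = 5177.

5177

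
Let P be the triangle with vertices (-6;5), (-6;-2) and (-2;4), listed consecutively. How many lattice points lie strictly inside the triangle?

Using the shoelace formula, 2A = |((-6)·(-2) − (-6)·5) + ((-6)·4 − (-2)·(-2)) + ((-2)·5 − (-6)·4)| = 28, so the area is 14.
The number of boundary lattice points is Σ gcd(|Δx|,|Δy|) = gcd(0,7) + gcd(4,6) + gcd(4,1) = 7+2+1 = 10.
Pick's theorem gives I = A − B/2 + 1 = 14 − 10/2 + 1 = 10.

10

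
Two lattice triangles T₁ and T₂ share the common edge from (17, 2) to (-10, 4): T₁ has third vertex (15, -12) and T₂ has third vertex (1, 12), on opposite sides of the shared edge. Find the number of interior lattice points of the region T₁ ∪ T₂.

The union is the simple quadrilateral with vertices (17, 2), (15, -12), (-10, 4), (1, 12) in order.
By the shoelace formula, twice the signed area is |[17·(-12) − 15·2] + [15·4 − (-10)·(-12)] + [(-10)·12 − 1·4] + [1·2 − 17·12]| = 620, so the area is 310.
The number of boundary lattice points is Σ gcd(|Δx|,|Δy|) = gcd(2,14) + gcd(25,16) + gcd(11,8) + gcd(16,10) = 2+1+1+2 = 6.
By Pick's theorem I = A − B/2 + 1 = 310 − 6/2 + 1 = 308.

308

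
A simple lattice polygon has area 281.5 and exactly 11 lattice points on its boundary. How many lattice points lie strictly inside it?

277

Pick's theorem A = I + B/2 − 1 rearranges to I = A − B/2 + 1 = 281.5 − 11/2 + 1 = 277.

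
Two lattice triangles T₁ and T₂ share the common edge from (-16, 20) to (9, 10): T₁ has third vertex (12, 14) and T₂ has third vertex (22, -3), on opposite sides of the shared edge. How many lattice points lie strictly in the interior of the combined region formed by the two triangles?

155

The union is the simple quadrilateral with vertices (-16, 20), (12, 14), (9, 10), (22, -3) in order.
By the shoelace formula, twice the signed area is |[(-16)·14 − 12·20] + [12·10 − 9·14] + [9·(-3) − 22·10] + [22·20 − (-16)·(-3)]| = 325, so the area is 162.5.
Along each edge there are gcd(|Δx|,|Δy|)+1 lattice points, so counting each shared vertex once the boundary has gcd(28,6) + gcd(3,4) + gcd(13,13) + gcd(38,23) = 2+1+13+1 = 17.
By Pick's theorem I = A − B/2 + 1 = 162.5 − 17/2 + 1 = 155.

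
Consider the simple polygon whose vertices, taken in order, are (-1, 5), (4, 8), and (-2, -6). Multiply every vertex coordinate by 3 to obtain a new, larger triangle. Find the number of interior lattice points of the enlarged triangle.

229

Using the shoelace formula, 2A = |((-1)·8 − 4·5) + (4·(-6) − (-2)·8) + ((-2)·5 − (-1)·(-6))| = 52, so the area is 26.
Along each edge there are gcd(|Δx|,|Δy|)+1 lattice points, so counting each shared vertex once the boundary has gcd(5,3) + gcd(6,14) + gcd(1,11) = 1+2+1 = 4.
Scaling by 3 multiplies the area by 3² = 9 (so the new area is 234) and multiplies the boundary lattice-point count by 3, giving 12.
By Pick's theorem, the interior count of the dilated polygon is 234 − 12/2 + 1 = 229.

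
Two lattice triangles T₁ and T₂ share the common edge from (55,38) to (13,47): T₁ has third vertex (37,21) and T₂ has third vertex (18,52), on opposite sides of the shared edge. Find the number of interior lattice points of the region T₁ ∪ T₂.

The union is the simple quadrilateral with vertices (55,38), (37,21), (13,47), (18,52) in order.
Using the shoelace formula, 2A = |[55·21 − 37·38] + [37·47 − 13·21] + [13·52 − 18·47] + [18·38 − 55·52]| = 1131, so the area is 1131/2.
Along each edge there are gcd(|Δx|,|Δy|)+1 lattice points, so counting each shared vertex once the boundary has gcd(18,17) + gcd(24,26) + gcd(5,5) + gcd(37,14) = 1+2+5+1 = 9.
By Pick's theorem I = A − B/2 + 1 = 1131/2 − 9/2 + 1 = 562.

562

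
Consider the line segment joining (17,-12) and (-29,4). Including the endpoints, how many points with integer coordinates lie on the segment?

3

The number of lattice points on a segment between lattice points is gcd(|Δx|,|Δy|) + 1 = gcd(46,16) + 1 = 2 + 1 = 3.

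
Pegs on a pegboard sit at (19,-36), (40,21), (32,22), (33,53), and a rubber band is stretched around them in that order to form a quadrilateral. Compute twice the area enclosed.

By the shoelace formula, twice the signed area is |[19·21 − 40·(-36)] + [40·22 − 32·21] + [32·53 − 33·22] + [33·(-36) − 19·53]| = 822, so the area is 411.

822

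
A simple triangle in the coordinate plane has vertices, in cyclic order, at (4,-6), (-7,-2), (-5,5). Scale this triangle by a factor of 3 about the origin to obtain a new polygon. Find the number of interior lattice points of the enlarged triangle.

Using the shoelace formula, 2A = |(4·(-2) − (-7)·(-6)) + ((-7)·5 − (-5)·(-2)) + ((-5)·(-6) − 4·5)| = 85, so the area is 85/2.
Along each edge there are gcd(|Δx|,|Δy|)+1 lattice points, so counting each shared vertex once the boundary has gcd(11,4) + gcd(2,7) + gcd(9,11) = 1+1+1 = 3.
Scaling by 3 multiplies the area by 3² = 9 (so the new area is 382.5) and multiplies the boundary lattice-point count by 3, giving 9.
By Pick's theorem, the interior count of the dilated polygon is 382.5 − 9/2 + 1 = 379.

379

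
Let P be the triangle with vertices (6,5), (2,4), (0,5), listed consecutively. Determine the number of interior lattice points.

0

By the shoelace formula, twice the signed area is |(6·4 − 2·5) + (2·5 − 0·4) + (0·5 − 6·5)| = 6, so the area is 3.
Summing gcd(|Δx|,|Δy|) over the edges gives the boundary count: gcd(4,1) + gcd(2,1) + gcd(6,0) = 1+1+6 = 8.
Pick's theorem gives I = A − B/2 + 1 = 3 − 8/2 + 1 = 0.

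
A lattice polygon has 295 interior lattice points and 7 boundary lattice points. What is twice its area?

595

Pick's theorem states A = I + B/2 − 1, so A = 295 + 7/2 − 1 = 595/2.
Hence 2A = 595.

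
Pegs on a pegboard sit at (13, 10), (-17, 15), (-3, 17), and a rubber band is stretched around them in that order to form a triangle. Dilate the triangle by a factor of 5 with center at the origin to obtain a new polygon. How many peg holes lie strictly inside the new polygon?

Using the shoelace formula, 2A = |(13·15 − (-17)·10) + ((-17)·17 − (-3)·15) + ((-3)·10 − 13·17)| = 130, so the area is 65.
Summing gcd(|Δx|,|Δy|) over the edges gives the boundary count: gcd(30,5) + gcd(14,2) + gcd(16,7) = 5+2+1 = 8.
Scaling by 5 multiplies the area by 5² = 25 (so the new area is 1625) and multiplies the boundary lattice-point count by 5, giving 40.
By Pick's theorem, the interior count of the dilated polygon is 1625 − 40/2 + 1 = 1606.

1606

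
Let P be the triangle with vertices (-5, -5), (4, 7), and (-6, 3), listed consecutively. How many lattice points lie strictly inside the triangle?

Using the shoelace formula, 2A = |[(-5)·7 − 4·(-5)] + [4·3 − (-6)·7] + [(-6)·(-5) − (-5)·3]| = 84, so the area is 42.
The number of boundary lattice points is Σ gcd(|Δx|,|Δy|) = gcd(9,12) + gcd(10,4) + gcd(1,8) = 3+2+1 = 6.
By Pick's theorem A = I + B/2 − 1, so I = 42 − 6/2 + 1 = 40.

40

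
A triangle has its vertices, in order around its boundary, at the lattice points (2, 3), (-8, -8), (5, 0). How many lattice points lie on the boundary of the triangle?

5

Summing gcd(|Δx|,|Δy|) over the edges gives the boundary count: gcd(10,11) + gcd(13,8) + gcd(3,3) = 1+1+3 = 5.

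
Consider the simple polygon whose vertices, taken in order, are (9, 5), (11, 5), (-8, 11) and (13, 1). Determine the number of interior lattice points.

25

Using the shoelace formula, 2A = |[9·5 − 11·5] + [11·11 − (-8)·5] + [(-8)·1 − 13·11] + [13·5 − 9·1]| = 56, so the area is 28.
The number of boundary lattice points is Σ gcd(|Δx|,|Δy|) = gcd(2,0) + gcd(19,6) + gcd(21,10) + gcd(4,4) = 2+1+1+4 = 8.
By Pick's theorem A = I + B/2 − 1, so I = 28 − 8/2 + 1 = 25.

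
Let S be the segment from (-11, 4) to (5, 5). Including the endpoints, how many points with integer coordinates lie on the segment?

2

The number of lattice points on a segment between lattice points is gcd(|Δx|,|Δy|) + 1 = gcd(16,1) + 1 = 1 + 1 = 2.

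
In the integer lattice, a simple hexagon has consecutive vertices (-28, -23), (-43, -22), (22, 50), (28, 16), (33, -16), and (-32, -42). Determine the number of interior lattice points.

3192

The shoelace formula gives twice the area as |[(-28)·(-22) − (-43)·(-23)] + [(-43)·50 − 22·(-22)] + [22·16 − 28·50] + [28·(-16) − 33·16] + [33·(-42) − (-32)·(-16)] + [(-32)·(-23) − (-28)·(-42)]| = 6401, so the area is 6401/2.
Summing gcd(|Δx|,|Δy|) over the edges gives the boundary count: gcd(15,1) + gcd(65,72) + gcd(6,34) + gcd(5,32) + gcd(65,26) + gcd(4,19) = 1+1+2+1+13+1 = 19.
By Pick's theorem A = I + B/2 − 1, so I = 6401/2 − 19/2 + 1 = 3192.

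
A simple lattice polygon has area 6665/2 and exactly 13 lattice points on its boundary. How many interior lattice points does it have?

3327

From Pick's theorem, I = A − B/2 + 1 = 6665/2 − 13/2 + 1 = 3327.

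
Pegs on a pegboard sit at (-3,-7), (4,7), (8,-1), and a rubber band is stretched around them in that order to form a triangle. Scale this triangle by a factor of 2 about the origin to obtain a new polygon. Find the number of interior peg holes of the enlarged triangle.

213

Using the shoelace formula, 2A = |((-3)·7 − 4·(-7)) + (4·(-1) − 8·7) + (8·(-7) − (-3)·(-1))| = 112, so the area is 56.
Summing gcd(|Δx|,|Δy|) over the edges gives the boundary count: gcd(7,14) + gcd(4,8) + gcd(11,6) = 7+4+1 = 12.
Scaling by 2 multiplies the area by 2² = 4 (so the new area is 224) and multiplies the boundary lattice-point count by 2, giving 24.
By Pick's theorem, the interior count of the dilated polygon is 224 − 24/2 + 1 = 213.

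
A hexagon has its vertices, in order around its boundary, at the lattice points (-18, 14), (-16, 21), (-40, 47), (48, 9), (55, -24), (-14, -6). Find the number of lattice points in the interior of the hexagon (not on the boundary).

By the shoelace formula, twice the signed area is |((-18)·21 − (-16)·14) + ((-16)·47 − (-40)·21) + ((-40)·9 − 48·47) + (48·(-24) − 55·9) + (55·(-6) − (-14)·(-24)) + ((-14)·14 − (-18)·(-6))| = 5299, so the area is 5299/2.
Along each edge there are gcd(|Δx|,|Δy|)+1 lattice points, so counting each shared vertex once the boundary has gcd(2,7) + gcd(24,26) + gcd(88,38) + gcd(7,33) + gcd(69,18) + gcd(4,20) = 1+2+2+1+3+4 = 13.
By Pick's theorem A = I + B/2 − 1, so I = 5299/2 − 13/2 + 1 = 2644.

2644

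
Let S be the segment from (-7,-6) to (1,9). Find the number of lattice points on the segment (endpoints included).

2

The number of lattice points on a segment between lattice points is gcd(|Δx|,|Δy|) + 1 = gcd(8,15) + 1 = 1 + 1 = 2.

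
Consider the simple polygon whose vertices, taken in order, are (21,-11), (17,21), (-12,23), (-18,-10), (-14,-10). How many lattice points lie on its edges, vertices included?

13

The number of boundary lattice points is Σ gcd(|Δx|,|Δy|) = gcd(4,32) + gcd(29,2) + gcd(6,33) + gcd(4,0) + gcd(35,1) = 4+1+3+4+1 = 13.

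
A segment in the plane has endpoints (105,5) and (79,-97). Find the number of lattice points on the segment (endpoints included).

The number of lattice points on a segment between lattice points is gcd(|Δx|,|Δy|) + 1 = gcd(26,102) + 1 = 2 + 1 = 3.

3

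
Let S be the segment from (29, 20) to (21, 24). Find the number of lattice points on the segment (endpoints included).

5

The number of lattice points on a segment between lattice points is gcd(|Δx|,|Δy|) + 1 = gcd(8,4) + 1 = 4 + 1 = 5.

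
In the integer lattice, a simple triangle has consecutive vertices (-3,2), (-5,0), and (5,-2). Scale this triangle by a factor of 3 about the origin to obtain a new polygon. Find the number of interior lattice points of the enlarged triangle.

The shoelace formula gives twice the area as |[(-3)·0 − (-5)·2] + [(-5)·(-2) − 5·0] + [5·2 − (-3)·(-2)]| = 24, so the area is 12.
Summing gcd(|Δx|,|Δy|) over the edges gives the boundary count: gcd(2,2) + gcd(10,2) + gcd(8,4) = 2+2+4 = 8.
Scaling by 3 multiplies the area by 3² = 9 (so the new area is 108) and multiplies the boundary lattice-point count by 3, giving 24.
By Pick's theorem, the interior count of the dilated polygon is 108 − 24/2 + 1 = 97.

97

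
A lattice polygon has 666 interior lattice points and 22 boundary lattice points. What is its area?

Pick's theorem states A = I + B/2 − 1, so A = 666 + 22/2 − 1 = 676.

676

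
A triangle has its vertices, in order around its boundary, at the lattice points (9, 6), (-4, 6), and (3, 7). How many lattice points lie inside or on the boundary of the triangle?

By the shoelace formula, twice the signed area is |(9·6 − (-4)·6) + ((-4)·7 − 3·6) + (3·6 − 9·7)| = 13, so the area is 13/2.
Along each edge there are gcd(|Δx|,|Δy|)+1 lattice points, so counting each shared vertex once the boundary has gcd(13,0) + gcd(7,1) + gcd(6,1) = 13+1+1 = 15.
Pick's theorem gives I = A − B/2 + 1 = 13/2 − 15/2 + 1 = 0, so the closed region contains I + B = 0 + 15 = 15 lattice points.

15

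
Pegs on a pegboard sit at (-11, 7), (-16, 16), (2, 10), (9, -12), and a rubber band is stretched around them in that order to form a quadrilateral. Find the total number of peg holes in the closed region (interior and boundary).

Using the shoelace formula, 2A = |[(-11)·16 − (-16)·7] + [(-16)·10 − 2·16] + [2·(-12) − 9·10] + [9·7 − (-11)·(-12)]| = 439, so the area is 439/2.
Summing gcd(|Δx|,|Δy|) over the edges gives the boundary count: gcd(5,9) + gcd(18,6) + gcd(7,22) + gcd(20,19) = 1+6+1+1 = 9.
Pick's theorem gives I = A − B/2 + 1 = 439/2 − 9/2 + 1 = 216, so the closed region contains I + B = 216 + 9 = 225 lattice points.

225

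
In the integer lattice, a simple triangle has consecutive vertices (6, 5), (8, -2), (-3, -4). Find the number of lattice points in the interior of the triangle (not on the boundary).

36

Using the shoelace formula, 2A = |(6·(-2) − 8·5) + (8·(-4) − (-3)·(-2)) + ((-3)·5 − 6·(-4))| = 81, so the area is 81/2.
The number of boundary lattice points is Σ gcd(|Δx|,|Δy|) = gcd(2,7) + gcd(11,2) + gcd(9,9) = 1+1+9 = 11.
Pick's theorem gives I = A − B/2 + 1 = 81/2 − 11/2 + 1 = 36.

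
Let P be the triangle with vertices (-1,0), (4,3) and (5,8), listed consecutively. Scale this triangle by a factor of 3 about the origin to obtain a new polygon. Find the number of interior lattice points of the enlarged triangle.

By the shoelace formula, twice the signed area is |((-1)·3 − 4·0) + (4·8 − 5·3) + (5·0 − (-1)·8)| = 22, so the area is 11.
Summing gcd(|Δx|,|Δy|) over the edges gives the boundary count: gcd(5,3) + gcd(1,5) + gcd(6,8) = 1+1+2 = 4.
Scaling by 3 multiplies the area by 3² = 9 (so the new area is 99) and multiplies the boundary lattice-point count by 3, giving 12.
By Pick's theorem, the interior count of the dilated polygon is 99 − 12/2 + 1 = 94.

94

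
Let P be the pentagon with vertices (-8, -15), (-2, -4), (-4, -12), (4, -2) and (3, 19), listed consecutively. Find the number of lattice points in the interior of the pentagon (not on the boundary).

By the shoelace formula, twice the signed area is |[(-8)·(-4) − (-2)·(-15)] + [(-2)·(-12) − (-4)·(-4)] + [(-4)·(-2) − 4·(-12)] + [4·19 − 3·(-2)] + [3·(-15) − (-8)·19]| = 255, so the area is 255/2.
The number of boundary lattice points is Σ gcd(|Δx|,|Δy|) = gcd(6,11) + gcd(2,8) + gcd(8,10) + gcd(1,21) + gcd(11,34) = 1+2+2+1+1 = 7.
Pick's theorem gives I = A − B/2 + 1 = 255/2 − 7/2 + 1 = 125.

125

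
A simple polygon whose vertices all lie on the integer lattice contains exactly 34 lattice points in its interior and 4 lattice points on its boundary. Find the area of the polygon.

35

Pick's theorem states A = I + B/2 − 1, so A = 34 + 4/2 − 1 = 35.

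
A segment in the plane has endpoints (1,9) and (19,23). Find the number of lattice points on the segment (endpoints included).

3

The number of lattice points on a segment between lattice points is gcd(|Δx|,|Δy|) + 1 = gcd(18,14) + 1 = 2 + 1 = 3.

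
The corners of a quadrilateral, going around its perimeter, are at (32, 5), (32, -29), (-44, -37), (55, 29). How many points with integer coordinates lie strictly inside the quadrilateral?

1686

Using the shoelace formula, 2A = |(32·(-29) − 32·5) + (32·(-37) − (-44)·(-29)) + ((-44)·29 − 55·(-37)) + (55·5 − 32·29)| = 3442, so the area is 1721.
Summing gcd(|Δx|,|Δy|) over the edges gives the boundary count: gcd(0,34) + gcd(76,8) + gcd(99,66) + gcd(23,24) = 34+4+33+1 = 72.
Pick's theorem gives I = A − B/2 + 1 = 1721 − 72/2 + 1 = 1686.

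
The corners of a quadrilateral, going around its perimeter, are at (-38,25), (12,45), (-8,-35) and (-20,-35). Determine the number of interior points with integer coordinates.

By the shoelace formula, twice the signed area is |((-38)·45 − 12·25) + (12·(-35) − (-8)·45) + ((-8)·(-35) − (-20)·(-35)) + ((-20)·25 − (-38)·(-35))| = 4320, so the area is 2160.
Along each edge there are gcd(|Δx|,|Δy|)+1 lattice points, so counting each shared vertex once the boundary has gcd(50,20) + gcd(20,80) + gcd(12,0) + gcd(18,60) = 10+20+12+6 = 48.
Pick's theorem gives I = A − B/2 + 1 = 2160 − 48/2 + 1 = 2137.

2137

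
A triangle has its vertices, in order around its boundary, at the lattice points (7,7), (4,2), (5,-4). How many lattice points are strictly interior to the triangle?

Using the shoelace formula, 2A = |(7·2 − 4·7) + (4·(-4) − 5·2) + (5·7 − 7·(-4))| = 23, so the area is 23/2.
Summing gcd(|Δx|,|Δy|) over the edges gives the boundary count: gcd(3,5) + gcd(1,6) + gcd(2,11) = 1+1+1 = 3.
By Pick's theorem A = I + B/2 − 1, so I = 23/2 − 3/2 + 1 = 11.

11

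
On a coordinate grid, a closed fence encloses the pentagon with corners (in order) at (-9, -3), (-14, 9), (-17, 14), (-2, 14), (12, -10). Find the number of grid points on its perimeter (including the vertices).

Summing gcd(|Δx|,|Δy|) over the edges gives the boundary count: gcd(5,12) + gcd(3,5) + gcd(15,0) + gcd(14,24) + gcd(21,7) = 1+1+15+2+7 = 26.

26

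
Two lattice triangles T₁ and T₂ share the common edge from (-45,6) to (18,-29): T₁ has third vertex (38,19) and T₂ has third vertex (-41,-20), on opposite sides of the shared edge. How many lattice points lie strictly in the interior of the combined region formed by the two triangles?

2608

The union is the simple quadrilateral with vertices (-45,6), (38,19), (18,-29), (-41,-20) in order.
Using the shoelace formula, 2A = |[(-45)·19 − 38·6] + [38·(-29) − 18·19] + [18·(-20) − (-41)·(-29)] + [(-41)·6 − (-45)·(-20)]| = 5222, so the area is 2611.
Along each edge there are gcd(|Δx|,|Δy|)+1 lattice points, so counting each shared vertex once the boundary has gcd(83,13) + gcd(20,48) + gcd(59,9) + gcd(4,26) = 1+4+1+2 = 8.
By Pick's theorem I = A − B/2 + 1 = 2611 − 8/2 + 1 = 2608.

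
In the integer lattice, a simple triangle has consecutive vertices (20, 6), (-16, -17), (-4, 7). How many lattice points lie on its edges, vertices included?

The number of boundary lattice points is Σ gcd(|Δx|,|Δy|) = gcd(36,23) + gcd(12,24) + gcd(24,1) = 1+12+1 = 14.

14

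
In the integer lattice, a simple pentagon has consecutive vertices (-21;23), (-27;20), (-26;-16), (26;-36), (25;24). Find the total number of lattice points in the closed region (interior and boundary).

2560

Using the shoelace formula, 2A = |[(-21)·20 − (-27)·23] + [(-27)·(-16) − (-26)·20] + [(-26)·(-36) − 26·(-16)] + [26·24 − 25·(-36)] + [25·23 − (-21)·24]| = 5108, so the area is 2554.
Along each edge there are gcd(|Δx|,|Δy|)+1 lattice points, so counting each shared vertex once the boundary has gcd(6,3) + gcd(1,36) + gcd(52,20) + gcd(1,60) + gcd(46,1) = 3+1+4+1+1 = 10.
Pick's theorem gives I = A − B/2 + 1 = 2554 − 10/2 + 1 = 2550, so the closed region contains I + B = 2550 + 10 = 2560 lattice points.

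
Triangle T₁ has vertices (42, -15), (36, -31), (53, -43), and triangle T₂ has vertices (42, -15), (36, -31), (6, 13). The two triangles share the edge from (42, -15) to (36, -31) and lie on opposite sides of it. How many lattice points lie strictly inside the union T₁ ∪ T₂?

541

The union is the simple quadrilateral with vertices (42, -15), (53, -43), (36, -31), (6, 13) in order.
The shoelace formula gives twice the area as |(42·(-43) − 53·(-15)) + (53·(-31) − 36·(-43)) + (36·13 − 6·(-31)) + (6·(-15) − 42·13)| = 1088, so the area is 544.
The number of boundary lattice points is Σ gcd(|Δx|,|Δy|) = gcd(11,28) + gcd(17,12) + gcd(30,44) + gcd(36,28) = 1+1+2+4 = 8.
By Pick's theorem I = A − B/2 + 1 = 544 − 8/2 + 1 = 541.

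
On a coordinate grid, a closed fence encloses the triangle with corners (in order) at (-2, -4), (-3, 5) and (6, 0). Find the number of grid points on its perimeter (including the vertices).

The number of boundary lattice points is Σ gcd(|Δx|,|Δy|) = gcd(1,9) + gcd(9,5) + gcd(8,4) = 1+1+4 = 6.

6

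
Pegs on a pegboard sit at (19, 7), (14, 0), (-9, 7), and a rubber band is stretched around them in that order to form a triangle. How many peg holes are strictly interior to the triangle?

84

Using the shoelace formula, 2A = |(19·0 − 14·7) + (14·7 − (-9)·0) + ((-9)·7 − 19·7)| = 196, so the area is 98.
Along each edge there are gcd(|Δx|,|Δy|)+1 lattice points, so counting each shared vertex once the boundary has gcd(5,7) + gcd(23,7) + gcd(28,0) = 1+1+28 = 30.
Pick's theorem gives I = A − B/2 + 1 = 98 − 30/2 + 1 = 84.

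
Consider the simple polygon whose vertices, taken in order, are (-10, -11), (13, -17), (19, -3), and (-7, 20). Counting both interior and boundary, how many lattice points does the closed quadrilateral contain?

By the shoelace formula, twice the signed area is |((-10)·(-17) − 13·(-11)) + (13·(-3) − 19·(-17)) + (19·20 − (-7)·(-3)) + ((-7)·(-11) − (-10)·20)| = 1233, so the area is 1233/2.
The number of boundary lattice points is Σ gcd(|Δx|,|Δy|) = gcd(23,6) + gcd(6,14) + gcd(26,23) + gcd(3,31) = 1+2+1+1 = 5.
Pick's theorem gives I = A − B/2 + 1 = 1233/2 − 5/2 + 1 = 615, so the closed region contains I + B = 615 + 5 = 620 lattice points.

620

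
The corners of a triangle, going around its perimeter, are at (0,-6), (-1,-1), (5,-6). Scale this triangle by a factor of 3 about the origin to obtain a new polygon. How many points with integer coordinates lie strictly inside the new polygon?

By the shoelace formula, twice the signed area is |[0·(-1) − (-1)·(-6)] + [(-1)·(-6) − 5·(-1)] + [5·(-6) − 0·(-6)]| = 25, so the area is 25/2.
The number of boundary lattice points is Σ gcd(|Δx|,|Δy|) = gcd(1,5) + gcd(6,5) + gcd(5,0) = 1+1+5 = 7.
Scaling by 3 multiplies the area by 3² = 9 (so the new area is 112.5) and multiplies the boundary lattice-point count by 3, giving 21.
By Pick's theorem, the interior count of the dilated polygon is 112.5 − 21/2 + 1 = 103.

103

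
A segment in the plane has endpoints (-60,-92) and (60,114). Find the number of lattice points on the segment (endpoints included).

The number of lattice points on a segment between lattice points is gcd(|Δx|,|Δy|) + 1 = gcd(120,206) + 1 = 2 + 1 = 3.

3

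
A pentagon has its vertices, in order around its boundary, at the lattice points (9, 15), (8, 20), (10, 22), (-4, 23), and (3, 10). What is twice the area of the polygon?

By the shoelace formula, twice the signed area is |(9·20 − 8·15) + (8·22 − 10·20) + (10·23 − (-4)·22) + ((-4)·10 − 3·23) + (3·15 − 9·10)| = 200, so the area is 100.

200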